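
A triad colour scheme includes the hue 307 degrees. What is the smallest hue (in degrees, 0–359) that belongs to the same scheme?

67°

A triad places three hues 120° apart.
The full set through 307° is {67°, 187°, 307°}.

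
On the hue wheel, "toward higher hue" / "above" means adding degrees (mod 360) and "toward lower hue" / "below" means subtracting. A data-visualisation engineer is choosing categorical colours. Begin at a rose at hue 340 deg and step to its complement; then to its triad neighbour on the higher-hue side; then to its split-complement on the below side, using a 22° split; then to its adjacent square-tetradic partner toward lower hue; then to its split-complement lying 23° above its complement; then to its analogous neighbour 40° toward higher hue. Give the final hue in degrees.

231°

complement +180°: 340 + 180 = 520 → 520 − 360 = 160°
triadic ↑ +120°: 160 + 120 = 280°
split-comp 22° ↓ +158°: 280 + 158 = 438 → 438 − 360 = 78°
square ↓ −90°: 78 − 90 = -12 → -12 + 360 = 348°
split-comp 23° ↑ +203°: 348 + 203 = 551 → 551 − 360 = 191°
analog 40° ↑ +40°: 191 + 40 = 231°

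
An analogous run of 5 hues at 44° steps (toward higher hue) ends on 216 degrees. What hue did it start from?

4 steps of 44° (toward higher hue) give a net shift of +176°.
Start = end − shift: 216 − 176 = 40°

40°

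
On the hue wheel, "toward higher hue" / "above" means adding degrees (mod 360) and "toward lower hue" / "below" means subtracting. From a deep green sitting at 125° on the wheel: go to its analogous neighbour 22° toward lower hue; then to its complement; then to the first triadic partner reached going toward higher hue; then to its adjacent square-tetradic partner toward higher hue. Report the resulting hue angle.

133°

−22° (analog 22° ↓): 125 − 22 = 103°
+180° (complement): 103 + 180 = 283°
+120° (triadic ↑): 283 + 120 = 403 → 403 − 360 = 43°
+90° (square ↑): 43 + 90 = 133°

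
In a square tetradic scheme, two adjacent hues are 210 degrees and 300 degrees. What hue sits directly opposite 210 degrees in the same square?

30°

A square tetradic scheme places four hues 90° apart; opposite corners are 180° apart.
210 + 180 = 390 → 390 − 360 = 30°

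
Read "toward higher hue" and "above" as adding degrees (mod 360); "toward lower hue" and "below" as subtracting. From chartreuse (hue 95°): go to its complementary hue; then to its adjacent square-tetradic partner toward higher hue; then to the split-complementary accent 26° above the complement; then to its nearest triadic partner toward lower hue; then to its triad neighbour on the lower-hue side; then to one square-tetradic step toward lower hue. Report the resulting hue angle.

241°

complement +180°: 95 + 180 = 275°
square ↑ +90°: 275 + 90 = 365 → 365 − 360 = 5°
split-comp 26° ↑ +206°: 5 + 206 = 211°
triadic ↓ −120°: 211 − 120 = 91°
triadic ↓ −120°: 91 − 120 = -29 → -29 + 360 = 331°
square ↓ −90°: 331 − 90 = 241°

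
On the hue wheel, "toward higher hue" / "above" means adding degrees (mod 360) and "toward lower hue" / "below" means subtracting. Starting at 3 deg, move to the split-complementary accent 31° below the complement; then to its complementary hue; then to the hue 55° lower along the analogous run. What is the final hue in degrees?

277°

3 + 149 = 152°   (split-comp 31° ↓)
152 + 180 = 332°   (complement)
332 − 55 = 277°   (analog 55° ↓)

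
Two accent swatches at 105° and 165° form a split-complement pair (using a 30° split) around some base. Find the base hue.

315°

The accents sit 30° either side of the complement, so the complement is their short-arc midpoint on the wheel.
Short-arc midpoint of 105° and 165°: 135°.
Base is 180° from the complement: 135 − 180 = -45 → -45 + 360 = 315°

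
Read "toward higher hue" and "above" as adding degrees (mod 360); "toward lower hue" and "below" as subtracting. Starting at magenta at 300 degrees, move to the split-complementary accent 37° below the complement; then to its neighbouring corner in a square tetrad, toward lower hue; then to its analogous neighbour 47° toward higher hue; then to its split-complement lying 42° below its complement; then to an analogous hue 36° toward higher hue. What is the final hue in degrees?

214°

split-comp 37° ↓ +143°: 300 + 143 = 443 → 443 − 360 = 83°
square ↓ −90°: 83 − 90 = -7 → -7 + 360 = 353°
analog 47° ↑ +47°: 353 + 47 = 400 → 400 − 360 = 40°
split-comp 42° ↓ +138°: 40 + 138 = 178°
analog 36° ↑ +36°: 178 + 36 = 214°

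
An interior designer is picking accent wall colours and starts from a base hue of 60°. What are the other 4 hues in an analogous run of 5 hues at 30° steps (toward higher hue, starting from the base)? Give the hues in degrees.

Analogous hues sit every 30° along the wheel.
60 + 30 = 90°
60 + 60 = 120°
60 + 90 = 150°
60 + 120 = 180°

90°, 120°, 150° and 180°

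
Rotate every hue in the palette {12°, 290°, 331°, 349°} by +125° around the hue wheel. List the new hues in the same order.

137°, 55°, 96°, 114°

12 + 125 = 137°
290 + 125 = 415 → 415 − 360 = 55°
331 + 125 = 456 → 456 − 360 = 96°
349 + 125 = 474 → 474 − 360 = 114°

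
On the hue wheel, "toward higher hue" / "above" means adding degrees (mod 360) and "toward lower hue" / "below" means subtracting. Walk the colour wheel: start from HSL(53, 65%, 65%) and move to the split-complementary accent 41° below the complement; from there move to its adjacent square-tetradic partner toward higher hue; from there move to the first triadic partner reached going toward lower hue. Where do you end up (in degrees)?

162°

53 + 139 = 192°   (split-comp 41° ↓)
192 + 90 = 282°   (square ↑)
282 − 120 = 162°   (triadic ↓)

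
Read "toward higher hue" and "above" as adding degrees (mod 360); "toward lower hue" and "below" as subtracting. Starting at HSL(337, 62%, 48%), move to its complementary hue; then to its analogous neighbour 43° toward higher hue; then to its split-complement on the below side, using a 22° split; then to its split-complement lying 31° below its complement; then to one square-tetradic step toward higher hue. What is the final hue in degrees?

237°

+180° (complement): 337 + 180 = 517 → 517 − 360 = 157°
+43° (analog 43° ↑): 157 + 43 = 200°
+158° (split-comp 22° ↓): 200 + 158 = 358°
+149° (split-comp 31° ↓): 358 + 149 = 507 → 507 − 360 = 147°
+90° (square ↑): 147 + 90 = 237°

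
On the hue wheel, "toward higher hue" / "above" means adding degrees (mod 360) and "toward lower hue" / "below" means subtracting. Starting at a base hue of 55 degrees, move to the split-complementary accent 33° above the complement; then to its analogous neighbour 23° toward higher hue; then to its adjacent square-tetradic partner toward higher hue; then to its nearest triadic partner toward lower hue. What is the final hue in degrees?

261°

55 + 213 = 268°   (split-comp 33° ↑)
268 + 23 = 291°   (analog 23° ↑)
291 + 90 = 381 → 381 − 360 = 21°   (square ↑)
21 − 120 = -99 → -99 + 360 = 261°   (triadic ↓)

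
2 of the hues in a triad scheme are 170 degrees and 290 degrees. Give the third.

50°

A triad places three hues 120° apart.
The full set through 170° is {50°, 170°, 290°}.
Given {170°, 290°}, the missing hue is 50°.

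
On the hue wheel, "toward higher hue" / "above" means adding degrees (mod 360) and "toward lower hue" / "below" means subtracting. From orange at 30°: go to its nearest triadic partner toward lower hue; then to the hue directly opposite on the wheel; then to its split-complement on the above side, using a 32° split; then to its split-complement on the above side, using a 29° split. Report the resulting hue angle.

30 − 120 = -90 → -90 + 360 = 270°   (triadic ↓)
270 + 180 = 450 → 450 − 360 = 90°   (complement)
90 + 212 = 302°   (split-comp 32° ↑)
302 + 209 = 511 → 511 − 360 = 151°   (split-comp 29° ↑)

151°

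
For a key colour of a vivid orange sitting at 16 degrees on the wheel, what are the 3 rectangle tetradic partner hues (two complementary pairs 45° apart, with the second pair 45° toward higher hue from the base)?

A rectangular tetradic uses two complementary pairs 45° apart: offsets 0°, 45°, 180°, 225°.
16 + 45 = 61°
16 + 180 = 196°
16 + 225 = 241°

61°, 196°, 241°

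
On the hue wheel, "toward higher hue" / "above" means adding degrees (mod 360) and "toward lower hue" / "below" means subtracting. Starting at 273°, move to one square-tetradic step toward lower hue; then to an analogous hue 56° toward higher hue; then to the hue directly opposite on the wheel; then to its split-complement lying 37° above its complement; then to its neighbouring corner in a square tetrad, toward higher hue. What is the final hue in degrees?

6°

square ↓ −90°: 273 − 90 = 183°
analog 56° ↑ +56°: 183 + 56 = 239°
complement +180°: 239 + 180 = 419 → 419 − 360 = 59°
split-comp 37° ↑ +217°: 59 + 217 = 276°
square ↑ +90°: 276 + 90 = 366 → 366 − 360 = 6°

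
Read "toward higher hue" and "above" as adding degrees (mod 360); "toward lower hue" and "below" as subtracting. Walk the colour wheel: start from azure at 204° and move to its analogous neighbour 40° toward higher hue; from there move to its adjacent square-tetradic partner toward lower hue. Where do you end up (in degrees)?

+40° (analog 40° ↑): 204 + 40 = 244°
−90° (square ↓): 244 − 90 = 154°

154°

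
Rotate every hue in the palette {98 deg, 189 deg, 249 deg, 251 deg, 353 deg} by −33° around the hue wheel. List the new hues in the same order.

65°, 156°, 216°, 218°, 320°

98 − 33 = 65°
189 − 33 = 156°
249 − 33 = 216°
251 − 33 = 218°
353 − 33 = 320°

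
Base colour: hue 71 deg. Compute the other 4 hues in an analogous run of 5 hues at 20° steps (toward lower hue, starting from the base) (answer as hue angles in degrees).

Analogous hues sit every 20° along the wheel.
71 − 20 = 51°
71 − 40 = 31°
71 − 60 = 11°
71 − 80 = -9 → -9 + 360 = 351°

51°, 31°, 11°, and 351°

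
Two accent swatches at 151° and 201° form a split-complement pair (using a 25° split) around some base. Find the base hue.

The accents sit 25° either side of the complement, so the complement is their short-arc midpoint on the wheel.
Short-arc midpoint of 151° and 201°: 176°.
Base is 180° from the complement: 176 − 180 = -4 → -4 + 360 = 356°

356°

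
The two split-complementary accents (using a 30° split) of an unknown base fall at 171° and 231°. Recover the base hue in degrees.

The accents sit 30° either side of the complement, so the complement is their short-arc midpoint on the wheel.
Short-arc midpoint of 171° and 231°: 201°.
Base is 180° from the complement: 201 − 180 = 21°

21°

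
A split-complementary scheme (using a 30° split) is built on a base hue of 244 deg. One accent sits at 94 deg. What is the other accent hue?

34°

Split-complementary hues sit 30° either side of the complement.
Complement of the base 244°: 244 + 180 = 424 → 424 − 360 = 64°
The given accent 94° is 30° one side of 64°; the other accent sits 30° the other side: 64 − 30 = 34°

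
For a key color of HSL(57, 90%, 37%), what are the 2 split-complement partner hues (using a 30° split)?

Split-complementary hues sit 30° either side of the complement.
Complement of 57°: 57 + 180 = 237°
237 − 30 = 207°
237 + 30 = 267°

207° and 267°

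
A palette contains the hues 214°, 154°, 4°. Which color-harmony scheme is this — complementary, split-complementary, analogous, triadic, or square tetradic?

split-complementary

Sort the hues: 4°, 154°, 214°.
Successive gaps around the wheel: 150°, 60°, 150°.
Two 150° gaps and one 60° gap — a base hue opposite a pair of accents 30° either side of its complement — is the split-complementary pattern.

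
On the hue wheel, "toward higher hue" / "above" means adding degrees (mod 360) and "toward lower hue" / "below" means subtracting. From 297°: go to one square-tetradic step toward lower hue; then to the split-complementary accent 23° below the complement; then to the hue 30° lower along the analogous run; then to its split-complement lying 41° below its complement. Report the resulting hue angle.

297 − 90 = 207°   (square ↓)
207 + 157 = 364 → 364 − 360 = 4°   (split-comp 23° ↓)
4 − 30 = -26 → -26 + 360 = 334°   (analog 30° ↓)
334 + 139 = 473 → 473 − 360 = 113°   (split-comp 41° ↓)

113°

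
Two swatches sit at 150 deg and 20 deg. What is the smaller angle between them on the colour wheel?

130°

|150 − 20| = 130.
130 ≤ 180, so the shorter arc is 130°.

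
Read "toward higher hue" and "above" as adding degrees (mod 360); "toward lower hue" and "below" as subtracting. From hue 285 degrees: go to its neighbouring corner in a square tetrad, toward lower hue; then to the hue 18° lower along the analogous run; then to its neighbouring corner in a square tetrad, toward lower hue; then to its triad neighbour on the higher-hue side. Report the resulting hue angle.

207°

285 − 90 = 195°   (square ↓)
195 − 18 = 177°   (analog 18° ↓)
177 − 90 = 87°   (square ↓)
87 + 120 = 207°   (triadic ↑)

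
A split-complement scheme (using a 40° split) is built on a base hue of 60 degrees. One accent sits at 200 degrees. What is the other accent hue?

Split-complementary hues sit 40° either side of the complement.
Complement of the base 60°: 60 + 180 = 240°
The given accent 200° is 40° one side of 240°; the other accent sits 40° the other side: 240 + 40 = 280°

280°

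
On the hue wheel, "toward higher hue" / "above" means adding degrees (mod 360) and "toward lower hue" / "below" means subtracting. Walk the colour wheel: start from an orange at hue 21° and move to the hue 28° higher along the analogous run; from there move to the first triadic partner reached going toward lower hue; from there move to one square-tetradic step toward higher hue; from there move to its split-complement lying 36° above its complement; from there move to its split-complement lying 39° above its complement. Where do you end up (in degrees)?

21 + 28 = 49°   (analog 28° ↑)
49 − 120 = -71 → -71 + 360 = 289°   (triadic ↓)
289 + 90 = 379 → 379 − 360 = 19°   (square ↑)
19 + 216 = 235°   (split-comp 36° ↑)
235 + 219 = 454 → 454 − 360 = 94°   (split-comp 39° ↑)

94°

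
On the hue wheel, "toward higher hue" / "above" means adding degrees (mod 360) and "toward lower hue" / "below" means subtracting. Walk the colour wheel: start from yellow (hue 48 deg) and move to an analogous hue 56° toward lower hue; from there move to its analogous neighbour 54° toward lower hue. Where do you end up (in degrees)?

298°

−56° (analog 56° ↓): 48 − 56 = -8 → -8 + 360 = 352°
−54° (analog 54° ↓): 352 − 54 = 298°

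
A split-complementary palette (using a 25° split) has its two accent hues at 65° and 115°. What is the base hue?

270°

The accents sit 25° either side of the complement, so the complement is their short-arc midpoint on the wheel.
Short-arc midpoint of 65° and 115°: 90°.
Base is 180° from the complement: 90 − 180 = -90 → -90 + 360 = 270°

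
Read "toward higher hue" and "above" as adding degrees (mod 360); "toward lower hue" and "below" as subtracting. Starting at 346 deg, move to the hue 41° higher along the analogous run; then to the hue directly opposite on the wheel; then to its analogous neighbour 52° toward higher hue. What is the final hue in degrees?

346 + 41 = 387 → 387 − 360 = 27°   (analog 41° ↑)
27 + 180 = 207°   (complement)
207 + 52 = 259°   (analog 52° ↑)

259°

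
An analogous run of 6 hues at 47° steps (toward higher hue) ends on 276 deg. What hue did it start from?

41°

5 steps of 47° (toward higher hue) give a net shift of +235°.
Start = end − shift: 276 − 235 = 41°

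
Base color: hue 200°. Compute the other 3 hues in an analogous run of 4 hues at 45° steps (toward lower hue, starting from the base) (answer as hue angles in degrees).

155°, 110° and 65°

Analogous hues sit every 45° along the wheel.
200 − 45 = 155°
200 − 90 = 110°
200 − 135 = 65°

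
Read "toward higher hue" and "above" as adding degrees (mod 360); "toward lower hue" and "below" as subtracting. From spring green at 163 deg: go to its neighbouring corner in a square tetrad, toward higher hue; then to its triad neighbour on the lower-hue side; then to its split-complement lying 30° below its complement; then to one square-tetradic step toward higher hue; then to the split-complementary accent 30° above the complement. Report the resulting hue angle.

163 + 90 = 253°   (square ↑)
253 − 120 = 133°   (triadic ↓)
133 + 150 = 283°   (split-comp 30° ↓)
283 + 90 = 373 → 373 − 360 = 13°   (square ↑)
13 + 210 = 223°   (split-comp 30° ↑)

223°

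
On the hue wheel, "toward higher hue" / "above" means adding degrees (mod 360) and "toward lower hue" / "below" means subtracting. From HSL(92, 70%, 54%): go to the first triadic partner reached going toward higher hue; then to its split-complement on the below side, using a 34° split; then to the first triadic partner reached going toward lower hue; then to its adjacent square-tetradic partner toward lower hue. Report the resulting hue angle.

148°

92 + 120 = 212°   (triadic ↑)
212 + 146 = 358°   (split-comp 34° ↓)
358 − 120 = 238°   (triadic ↓)
238 − 90 = 148°   (square ↓)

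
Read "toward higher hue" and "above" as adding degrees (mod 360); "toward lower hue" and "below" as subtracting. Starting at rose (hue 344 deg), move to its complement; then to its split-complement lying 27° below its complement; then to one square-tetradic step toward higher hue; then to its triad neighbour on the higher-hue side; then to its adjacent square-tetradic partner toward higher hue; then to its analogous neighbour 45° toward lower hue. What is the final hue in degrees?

+180° (complement): 344 + 180 = 524 → 524 − 360 = 164°
+153° (split-comp 27° ↓): 164 + 153 = 317°
+90° (square ↑): 317 + 90 = 407 → 407 − 360 = 47°
+120° (triadic ↑): 47 + 120 = 167°
+90° (square ↑): 167 + 90 = 257°
−45° (analog 45° ↓): 257 − 45 = 212°

212°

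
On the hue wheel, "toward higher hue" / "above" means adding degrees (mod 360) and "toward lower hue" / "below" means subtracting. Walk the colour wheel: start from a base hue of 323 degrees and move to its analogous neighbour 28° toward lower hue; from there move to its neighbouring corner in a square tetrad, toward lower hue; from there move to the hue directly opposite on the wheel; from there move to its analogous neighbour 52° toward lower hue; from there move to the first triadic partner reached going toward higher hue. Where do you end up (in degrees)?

323 − 28 = 295°   (analog 28° ↓)
295 − 90 = 205°   (square ↓)
205 + 180 = 385 → 385 − 360 = 25°   (complement)
25 − 52 = -27 → -27 + 360 = 333°   (analog 52° ↓)
333 + 120 = 453 → 453 − 360 = 93°   (triadic ↑)

93°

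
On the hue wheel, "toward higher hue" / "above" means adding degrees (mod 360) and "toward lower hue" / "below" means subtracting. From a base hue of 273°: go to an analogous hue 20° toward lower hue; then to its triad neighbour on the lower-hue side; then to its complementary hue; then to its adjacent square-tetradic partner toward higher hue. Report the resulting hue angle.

273 − 20 = 253°   (analog 20° ↓)
253 − 120 = 133°   (triadic ↓)
133 + 180 = 313°   (complement)
313 + 90 = 403 → 403 − 360 = 43°   (square ↑)

43°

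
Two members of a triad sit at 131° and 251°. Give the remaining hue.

A triad spaces three hues 120° apart.
The full set is {11°, 131°, 251°}.

11°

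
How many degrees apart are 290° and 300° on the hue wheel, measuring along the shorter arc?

|290 − 300| = 10.
10 ≤ 180, so the shorter arc is 10°.

10°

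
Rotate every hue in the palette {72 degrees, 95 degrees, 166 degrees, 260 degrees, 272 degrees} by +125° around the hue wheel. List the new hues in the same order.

72 + 125 = 197°
95 + 125 = 220°
166 + 125 = 291°
260 + 125 = 385 → 385 − 360 = 25°
272 + 125 = 397 → 397 − 360 = 37°

197°, 220°, 291°, 25°, 37°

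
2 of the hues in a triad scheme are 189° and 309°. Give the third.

A triad places three hues 120° apart.
The full set through 189° is {69°, 189°, 309°}.
Given {189°, 309°}, the missing hue is 69°.

69°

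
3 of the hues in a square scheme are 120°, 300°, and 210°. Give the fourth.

A square tetradic scheme places four hues every 90°.
The full set through 120° is {30°, 120°, 210°, 300°}.
Given {120°, 210°, 300°}, the missing hue is 30°.

30°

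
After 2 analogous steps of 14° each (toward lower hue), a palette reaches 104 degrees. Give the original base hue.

2 steps of 14° (toward lower hue) give a net shift of −28°.
Start = end − shift: 104 + 28 = 132°

132°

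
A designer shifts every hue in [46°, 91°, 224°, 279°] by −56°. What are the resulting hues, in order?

350°, 35°, 168°, 223°

46 − 56 = -10 → -10 + 360 = 350°
91 − 56 = 35°
224 − 56 = 168°
279 − 56 = 223°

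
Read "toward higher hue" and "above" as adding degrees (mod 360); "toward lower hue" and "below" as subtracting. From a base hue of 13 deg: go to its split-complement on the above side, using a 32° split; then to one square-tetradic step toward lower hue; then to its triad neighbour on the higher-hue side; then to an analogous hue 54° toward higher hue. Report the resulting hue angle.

309°

13 + 212 = 225°   (split-comp 32° ↑)
225 − 90 = 135°   (square ↓)
135 + 120 = 255°   (triadic ↑)
255 + 54 = 309°   (analog 54° ↑)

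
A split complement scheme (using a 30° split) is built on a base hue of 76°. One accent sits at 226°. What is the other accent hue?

286°

Split-complementary hues sit 30° either side of the complement.
Complement of the base 76°: 76 + 180 = 256°
The given accent 226° is 30° one side of 256°; the other accent sits 30° the other side: 256 + 30 = 286°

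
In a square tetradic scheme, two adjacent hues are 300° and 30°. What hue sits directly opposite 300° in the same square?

120°

A square tetradic scheme places four hues 90° apart; opposite corners are 180° apart.
300 + 180 = 480 → 480 − 360 = 120°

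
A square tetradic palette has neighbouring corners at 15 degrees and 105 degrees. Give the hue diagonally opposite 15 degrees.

A square tetradic scheme places four hues 90° apart; opposite corners are 180° apart.
15 + 180 = 195°

195°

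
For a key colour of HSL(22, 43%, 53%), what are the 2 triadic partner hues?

142° and 262°

A triad places three hues 120° apart.
22 + 120 = 142°
22 + 240 = 262°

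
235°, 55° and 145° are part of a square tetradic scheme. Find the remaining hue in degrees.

325°

A square tetradic scheme places four hues every 90°.
The full set through 55° is {55°, 145°, 235°, 325°}.
Given {55°, 145°, 235°}, the missing hue is 325°.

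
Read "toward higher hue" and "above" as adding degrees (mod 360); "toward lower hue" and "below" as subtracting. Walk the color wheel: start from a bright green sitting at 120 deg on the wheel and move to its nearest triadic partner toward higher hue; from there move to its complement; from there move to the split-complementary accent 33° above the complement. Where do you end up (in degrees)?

+120° (triadic ↑): 120 + 120 = 240°
+180° (complement): 240 + 180 = 420 → 420 − 360 = 60°
+213° (split-comp 33° ↑): 60 + 213 = 273°

273°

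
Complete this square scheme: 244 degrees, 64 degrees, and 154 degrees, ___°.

334°

A square tetradic scheme places four hues every 90°.
The full set through 64° is {64°, 154°, 244°, 334°}.
Given {64°, 154°, 244°}, the missing hue is 334°.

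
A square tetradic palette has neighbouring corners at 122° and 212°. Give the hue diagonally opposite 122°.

302°

A square tetradic scheme places four hues 90° apart; opposite corners are 180° apart.
122 + 180 = 302°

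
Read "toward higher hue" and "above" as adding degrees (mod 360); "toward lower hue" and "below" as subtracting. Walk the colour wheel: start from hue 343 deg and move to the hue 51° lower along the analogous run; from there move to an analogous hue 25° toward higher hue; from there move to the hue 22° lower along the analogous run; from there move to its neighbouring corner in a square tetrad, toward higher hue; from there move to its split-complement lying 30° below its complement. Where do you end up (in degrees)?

343 − 51 = 292°   (analog 51° ↓)
292 + 25 = 317°   (analog 25° ↑)
317 − 22 = 295°   (analog 22° ↓)
295 + 90 = 385 → 385 − 360 = 25°   (square ↑)
25 + 150 = 175°   (split-comp 30° ↓)

175°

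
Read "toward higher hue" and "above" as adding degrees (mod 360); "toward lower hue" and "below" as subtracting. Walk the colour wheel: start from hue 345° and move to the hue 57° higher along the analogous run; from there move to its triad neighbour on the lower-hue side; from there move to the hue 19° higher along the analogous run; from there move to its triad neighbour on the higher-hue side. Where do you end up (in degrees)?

61°

345 + 57 = 402 → 402 − 360 = 42°   (analog 57° ↑)
42 − 120 = -78 → -78 + 360 = 282°   (triadic ↓)
282 + 19 = 301°   (analog 19° ↑)
301 + 120 = 421 → 421 − 360 = 61°   (triadic ↑)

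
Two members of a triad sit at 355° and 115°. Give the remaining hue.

A triad spaces three hues 120° apart.
The full set is {115°, 235°, 355°}.

235°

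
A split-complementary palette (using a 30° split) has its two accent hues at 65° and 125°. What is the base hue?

The accents sit 30° either side of the complement, so the complement is their short-arc midpoint on the wheel.
Short-arc midpoint of 65° and 125°: 95°.
Base is 180° from the complement: 95 − 180 = -85 → -85 + 360 = 275°

275°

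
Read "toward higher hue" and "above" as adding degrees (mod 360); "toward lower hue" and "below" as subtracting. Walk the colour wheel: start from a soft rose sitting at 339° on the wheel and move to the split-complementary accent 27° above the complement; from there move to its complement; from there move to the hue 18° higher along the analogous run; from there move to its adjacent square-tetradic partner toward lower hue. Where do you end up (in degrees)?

339 + 207 = 546 → 546 − 360 = 186°   (split-comp 27° ↑)
186 + 180 = 366 → 366 − 360 = 6°   (complement)
6 + 18 = 24°   (analog 18° ↑)
24 − 90 = -66 → -66 + 360 = 294°   (square ↓)

294°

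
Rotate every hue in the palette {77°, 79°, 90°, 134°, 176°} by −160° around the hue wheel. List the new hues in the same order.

77 − 160 = -83 → -83 + 360 = 277°
79 − 160 = -81 → -81 + 360 = 279°
90 − 160 = -70 → -70 + 360 = 290°
134 − 160 = -26 → -26 + 360 = 334°
176 − 160 = 16°

277°, 279°, 290°, 334°, 16°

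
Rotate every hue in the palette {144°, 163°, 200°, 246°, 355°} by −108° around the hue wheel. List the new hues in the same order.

36°, 55°, 92°, 138°, 247°

144 − 108 = 36°
163 − 108 = 55°
200 − 108 = 92°
246 − 108 = 138°
355 − 108 = 247°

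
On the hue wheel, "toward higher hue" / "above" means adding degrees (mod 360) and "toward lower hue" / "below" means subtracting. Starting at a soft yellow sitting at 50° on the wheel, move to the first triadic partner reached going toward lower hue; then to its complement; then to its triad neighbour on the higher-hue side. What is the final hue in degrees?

50 − 120 = -70 → -70 + 360 = 290°   (triadic ↓)
290 + 180 = 470 → 470 − 360 = 110°   (complement)
110 + 120 = 230°   (triadic ↑)

230°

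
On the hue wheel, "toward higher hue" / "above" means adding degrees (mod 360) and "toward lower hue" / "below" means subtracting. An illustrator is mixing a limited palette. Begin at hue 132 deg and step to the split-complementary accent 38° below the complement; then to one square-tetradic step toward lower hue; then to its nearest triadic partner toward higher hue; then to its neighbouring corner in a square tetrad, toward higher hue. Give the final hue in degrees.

split-comp 38° ↓ +142°: 132 + 142 = 274°
square ↓ −90°: 274 − 90 = 184°
triadic ↑ +120°: 184 + 120 = 304°
square ↑ +90°: 304 + 90 = 394 → 394 − 360 = 34°

34°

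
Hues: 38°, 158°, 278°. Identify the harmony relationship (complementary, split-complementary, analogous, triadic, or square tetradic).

Sort the hues: 38°, 158°, 278°.
Successive gaps around the wheel: 120°, 120°, 120°.
Three hues equally spaced 120° apart form a triad.

triadic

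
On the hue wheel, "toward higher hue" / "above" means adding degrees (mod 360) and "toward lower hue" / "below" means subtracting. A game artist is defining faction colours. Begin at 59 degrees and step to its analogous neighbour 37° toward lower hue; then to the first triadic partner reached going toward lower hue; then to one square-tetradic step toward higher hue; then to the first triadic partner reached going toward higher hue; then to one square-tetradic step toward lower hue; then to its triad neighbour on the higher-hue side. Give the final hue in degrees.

142°

−37° (analog 37° ↓): 59 − 37 = 22°
−120° (triadic ↓): 22 − 120 = -98 → -98 + 360 = 262°
+90° (square ↑): 262 + 90 = 352°
+120° (triadic ↑): 352 + 120 = 472 → 472 − 360 = 112°
−90° (square ↓): 112 − 90 = 22°
+120° (triadic ↑): 22 + 120 = 142°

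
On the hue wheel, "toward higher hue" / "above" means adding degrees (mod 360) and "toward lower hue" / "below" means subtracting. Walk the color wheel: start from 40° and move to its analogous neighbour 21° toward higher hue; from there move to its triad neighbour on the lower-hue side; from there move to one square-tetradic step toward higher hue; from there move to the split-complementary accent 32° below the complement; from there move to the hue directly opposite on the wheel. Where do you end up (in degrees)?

analog 21° ↑ +21°: 40 + 21 = 61°
triadic ↓ −120°: 61 − 120 = -59 → -59 + 360 = 301°
square ↑ +90°: 301 + 90 = 391 → 391 − 360 = 31°
split-comp 32° ↓ +148°: 31 + 148 = 179°
complement +180°: 179 + 180 = 359°

359°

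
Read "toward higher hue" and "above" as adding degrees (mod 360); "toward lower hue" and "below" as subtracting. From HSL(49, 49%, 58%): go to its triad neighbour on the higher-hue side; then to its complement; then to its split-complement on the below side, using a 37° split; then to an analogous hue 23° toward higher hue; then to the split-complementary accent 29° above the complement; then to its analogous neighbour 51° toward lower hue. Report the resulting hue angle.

313°

+120° (triadic ↑): 49 + 120 = 169°
+180° (complement): 169 + 180 = 349°
+143° (split-comp 37° ↓): 349 + 143 = 492 → 492 − 360 = 132°
+23° (analog 23° ↑): 132 + 23 = 155°
+209° (split-comp 29° ↑): 155 + 209 = 364 → 364 − 360 = 4°
−51° (analog 51° ↓): 4 − 51 = -47 → -47 + 360 = 313°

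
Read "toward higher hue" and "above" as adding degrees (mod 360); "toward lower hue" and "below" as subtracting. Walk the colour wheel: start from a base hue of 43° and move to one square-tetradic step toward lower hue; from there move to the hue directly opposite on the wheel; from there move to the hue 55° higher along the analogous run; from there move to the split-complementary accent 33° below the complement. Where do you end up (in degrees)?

335°

−90° (square ↓): 43 − 90 = -47 → -47 + 360 = 313°
+180° (complement): 313 + 180 = 493 → 493 − 360 = 133°
+55° (analog 55° ↑): 133 + 55 = 188°
+147° (split-comp 33° ↓): 188 + 147 = 335°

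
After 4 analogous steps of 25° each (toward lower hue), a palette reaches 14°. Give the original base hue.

4 steps of 25° (toward lower hue) give a net shift of −100°.
Start = end − shift: 14 + 100 = 114°

114°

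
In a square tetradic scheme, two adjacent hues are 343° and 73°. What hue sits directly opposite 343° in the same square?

A square tetradic scheme places four hues 90° apart; opposite corners are 180° apart.
343 + 180 = 523 → 523 − 360 = 163°

163°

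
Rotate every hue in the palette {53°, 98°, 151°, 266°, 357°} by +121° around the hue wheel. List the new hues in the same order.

53 + 121 = 174°
98 + 121 = 219°
151 + 121 = 272°
266 + 121 = 387 → 387 − 360 = 27°
357 + 121 = 478 → 478 − 360 = 118°

174°, 219°, 272°, 27°, 118°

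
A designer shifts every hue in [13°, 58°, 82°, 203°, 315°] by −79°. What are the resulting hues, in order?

294°, 339°, 3°, 124°, 236°

13 − 79 = -66 → -66 + 360 = 294°
58 − 79 = -21 → -21 + 360 = 339°
82 − 79 = 3°
203 − 79 = 124°
315 − 79 = 236°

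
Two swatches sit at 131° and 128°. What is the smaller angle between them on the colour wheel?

3°

|131 − 128| = 3.
3 ≤ 180, so the shorter arc is 3°.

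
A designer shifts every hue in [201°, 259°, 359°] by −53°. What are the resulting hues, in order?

201 − 53 = 148°
259 − 53 = 206°
359 − 53 = 306°

148°, 206°, 306°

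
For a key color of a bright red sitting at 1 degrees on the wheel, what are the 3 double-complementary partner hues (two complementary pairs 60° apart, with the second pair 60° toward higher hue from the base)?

61°, 181° and 241°

A rectangular tetradic uses two complementary pairs 60° apart: offsets 0°, 60°, 180°, 240°.
1 + 60 = 61°
1 + 180 = 181°
1 + 240 = 241°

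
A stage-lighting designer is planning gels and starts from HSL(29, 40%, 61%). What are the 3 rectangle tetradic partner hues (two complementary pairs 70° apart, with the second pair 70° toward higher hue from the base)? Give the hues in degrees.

99°, 209° and 279°

A rectangular tetradic uses two complementary pairs 70° apart: offsets 0°, 70°, 180°, 250°.
29 + 70 = 99°
29 + 180 = 209°
29 + 250 = 279°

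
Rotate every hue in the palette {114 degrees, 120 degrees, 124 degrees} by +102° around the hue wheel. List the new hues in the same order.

114 + 102 = 216°
120 + 102 = 222°
124 + 102 = 226°

216°, 222°, 226°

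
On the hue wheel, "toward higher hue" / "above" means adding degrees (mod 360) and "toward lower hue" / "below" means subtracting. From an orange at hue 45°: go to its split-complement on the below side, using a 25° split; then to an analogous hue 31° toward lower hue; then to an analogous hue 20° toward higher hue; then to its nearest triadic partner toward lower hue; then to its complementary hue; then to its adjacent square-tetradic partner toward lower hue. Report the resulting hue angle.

159°

split-comp 25° ↓ +155°: 45 + 155 = 200°
analog 31° ↓ −31°: 200 − 31 = 169°
analog 20° ↑ +20°: 169 + 20 = 189°
triadic ↓ −120°: 189 − 120 = 69°
complement +180°: 69 + 180 = 249°
square ↓ −90°: 249 − 90 = 159°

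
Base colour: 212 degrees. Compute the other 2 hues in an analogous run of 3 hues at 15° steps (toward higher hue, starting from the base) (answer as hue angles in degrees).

Analogous hues sit every 15° along the wheel.
212 + 15 = 227°
212 + 30 = 242°

227° and 242°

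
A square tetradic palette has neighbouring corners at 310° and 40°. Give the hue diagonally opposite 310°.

130°

A square tetradic scheme places four hues 90° apart; opposite corners are 180° apart.
310 + 180 = 490 → 490 − 360 = 130°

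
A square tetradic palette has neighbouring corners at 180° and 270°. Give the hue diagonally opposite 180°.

0°

A square tetradic scheme places four hues 90° apart; opposite corners are 180° apart.
180 + 180 = 360 → 360 − 360 = 0°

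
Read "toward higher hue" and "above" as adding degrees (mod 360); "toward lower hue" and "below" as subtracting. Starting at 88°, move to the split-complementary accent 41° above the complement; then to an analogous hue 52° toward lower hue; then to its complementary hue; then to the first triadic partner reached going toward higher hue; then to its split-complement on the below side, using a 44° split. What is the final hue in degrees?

88 + 221 = 309°   (split-comp 41° ↑)
309 − 52 = 257°   (analog 52° ↓)
257 + 180 = 437 → 437 − 360 = 77°   (complement)
77 + 120 = 197°   (triadic ↑)
197 + 136 = 333°   (split-comp 44° ↓)

333°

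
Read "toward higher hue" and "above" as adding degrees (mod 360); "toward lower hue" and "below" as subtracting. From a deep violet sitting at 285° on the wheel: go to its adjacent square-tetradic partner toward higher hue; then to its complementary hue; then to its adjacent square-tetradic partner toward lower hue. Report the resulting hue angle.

285 + 90 = 375 → 375 − 360 = 15°   (square ↑)
15 + 180 = 195°   (complement)
195 − 90 = 105°   (square ↓)

105°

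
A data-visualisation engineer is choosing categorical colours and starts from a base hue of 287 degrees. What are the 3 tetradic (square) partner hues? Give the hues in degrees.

17°, 107°, 197°

A square tetradic scheme places four hues every 90°.
287 + 90 = 377 → 377 − 360 = 17°
287 + 180 = 467 → 467 − 360 = 107°
287 + 270 = 557 → 557 − 360 = 197°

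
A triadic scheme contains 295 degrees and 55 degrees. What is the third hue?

175°

A triad spaces three hues 120° apart.
The full set is {55°, 175°, 295°}.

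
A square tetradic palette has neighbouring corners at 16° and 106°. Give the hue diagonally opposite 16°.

196°

A square tetradic scheme places four hues 90° apart; opposite corners are 180° apart.
16 + 180 = 196°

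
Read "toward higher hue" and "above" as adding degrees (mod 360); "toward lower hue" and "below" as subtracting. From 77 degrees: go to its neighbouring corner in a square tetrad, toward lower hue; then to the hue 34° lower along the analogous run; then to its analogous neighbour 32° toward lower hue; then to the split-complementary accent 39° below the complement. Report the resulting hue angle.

77 − 90 = -13 → -13 + 360 = 347°   (square ↓)
347 − 34 = 313°   (analog 34° ↓)
313 − 32 = 281°   (analog 32° ↓)
281 + 141 = 422 → 422 − 360 = 62°   (split-comp 39° ↓)

62°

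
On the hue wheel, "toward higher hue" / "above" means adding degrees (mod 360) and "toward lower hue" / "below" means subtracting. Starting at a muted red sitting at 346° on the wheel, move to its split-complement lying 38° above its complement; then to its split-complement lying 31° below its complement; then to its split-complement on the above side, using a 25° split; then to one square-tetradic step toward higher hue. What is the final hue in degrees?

288°

346 + 218 = 564 → 564 − 360 = 204°   (split-comp 38° ↑)
204 + 149 = 353°   (split-comp 31° ↓)
353 + 205 = 558 → 558 − 360 = 198°   (split-comp 25° ↑)
198 + 90 = 288°   (square ↑)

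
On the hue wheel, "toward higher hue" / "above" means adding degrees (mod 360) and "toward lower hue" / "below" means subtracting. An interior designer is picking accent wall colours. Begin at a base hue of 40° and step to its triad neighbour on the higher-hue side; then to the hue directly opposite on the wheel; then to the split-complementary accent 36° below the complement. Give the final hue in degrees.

124°

triadic ↑ +120°: 40 + 120 = 160°
complement +180°: 160 + 180 = 340°
split-comp 36° ↓ +144°: 340 + 144 = 484 → 484 − 360 = 124°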